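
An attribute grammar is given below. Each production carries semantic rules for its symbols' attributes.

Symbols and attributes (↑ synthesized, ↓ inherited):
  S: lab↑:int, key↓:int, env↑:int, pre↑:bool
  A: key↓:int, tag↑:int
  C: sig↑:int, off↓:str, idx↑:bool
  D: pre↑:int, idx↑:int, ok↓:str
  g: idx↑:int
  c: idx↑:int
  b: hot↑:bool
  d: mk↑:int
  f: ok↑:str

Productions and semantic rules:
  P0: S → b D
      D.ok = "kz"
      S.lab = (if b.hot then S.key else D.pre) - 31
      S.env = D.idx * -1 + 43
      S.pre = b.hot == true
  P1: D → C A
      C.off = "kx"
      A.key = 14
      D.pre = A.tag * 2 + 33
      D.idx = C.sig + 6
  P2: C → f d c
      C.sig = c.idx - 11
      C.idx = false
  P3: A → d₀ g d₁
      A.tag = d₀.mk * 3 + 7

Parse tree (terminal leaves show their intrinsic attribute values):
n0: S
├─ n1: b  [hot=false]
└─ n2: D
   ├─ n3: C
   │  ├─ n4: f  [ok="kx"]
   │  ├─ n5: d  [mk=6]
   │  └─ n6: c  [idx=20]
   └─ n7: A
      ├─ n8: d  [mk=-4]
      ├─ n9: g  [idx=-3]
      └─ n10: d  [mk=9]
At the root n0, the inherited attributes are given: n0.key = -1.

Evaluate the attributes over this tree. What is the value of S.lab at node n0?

-8

1. n0.key = -1  [given at root]
2. n1.hot = false  [terminal]
3. n2.ok = "kz"  ["kz"]
4. n3.off = "kx"  ["kx"]
5. n4.ok = "kx"  [terminal]
6. n5.mk = 6  [terminal]
7. n6.idx = 20  [terminal]
8. n3.sig = 9  [c.idx - 11]
9. n3.idx = false  [false]
10. n7.key = 14  [14]
11. n8.mk = -4  [terminal]
12. n9.idx = -3  [terminal]
13. n10.mk = 9  [terminal]
14. n7.tag = -5  [d₀.mk * 3 + 7]
15. n2.pre = 23  [A.tag * 2 + 33]
16. n2.idx = 15  [C.sig + 6]
17. n0.lab = -8  [(if b.hot then S.key else D.pre) - 31]
18. n0.env = 28  [D.idx * -1 + 43]
19. n0.pre = false  [b.hot == true]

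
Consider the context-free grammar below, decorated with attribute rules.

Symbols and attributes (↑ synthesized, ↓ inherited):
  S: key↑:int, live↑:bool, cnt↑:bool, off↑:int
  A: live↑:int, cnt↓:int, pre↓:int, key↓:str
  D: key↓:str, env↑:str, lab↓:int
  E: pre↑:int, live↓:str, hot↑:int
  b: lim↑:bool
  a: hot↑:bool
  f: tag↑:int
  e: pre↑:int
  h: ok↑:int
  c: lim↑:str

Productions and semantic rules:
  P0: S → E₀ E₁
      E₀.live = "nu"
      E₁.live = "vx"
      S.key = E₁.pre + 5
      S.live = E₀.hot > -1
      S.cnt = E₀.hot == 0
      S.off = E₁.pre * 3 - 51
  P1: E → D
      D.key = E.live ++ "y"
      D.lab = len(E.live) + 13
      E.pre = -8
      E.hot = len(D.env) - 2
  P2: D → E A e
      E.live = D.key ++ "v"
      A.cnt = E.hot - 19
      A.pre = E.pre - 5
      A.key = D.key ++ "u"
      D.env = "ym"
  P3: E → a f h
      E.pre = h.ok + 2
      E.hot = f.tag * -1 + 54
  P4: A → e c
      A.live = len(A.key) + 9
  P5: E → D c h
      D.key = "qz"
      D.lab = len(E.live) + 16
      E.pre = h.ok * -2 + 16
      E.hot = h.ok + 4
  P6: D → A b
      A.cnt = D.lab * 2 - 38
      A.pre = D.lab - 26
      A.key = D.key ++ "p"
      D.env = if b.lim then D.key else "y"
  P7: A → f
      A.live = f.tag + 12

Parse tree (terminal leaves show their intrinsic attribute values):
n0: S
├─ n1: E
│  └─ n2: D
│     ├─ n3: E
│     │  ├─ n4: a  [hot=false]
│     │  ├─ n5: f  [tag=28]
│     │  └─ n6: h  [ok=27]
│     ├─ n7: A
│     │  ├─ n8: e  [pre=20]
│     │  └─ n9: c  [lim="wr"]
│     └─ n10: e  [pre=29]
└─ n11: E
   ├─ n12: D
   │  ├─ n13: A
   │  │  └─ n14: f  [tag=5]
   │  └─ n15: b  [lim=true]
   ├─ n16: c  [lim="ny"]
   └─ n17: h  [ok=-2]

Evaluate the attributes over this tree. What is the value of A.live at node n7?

13

1. n1.live = "nu"  ["nu"]
2. n2.key = "nuy"  [E.live ++ "y"]
3. n2.lab = 15  [len(E.live) + 13]
4. n3.live = "nuyv"  [D.key ++ "v"]
5. n4.hot = false  [terminal]
6. n5.tag = 28  [terminal]
7. n6.ok = 27  [terminal]
8. n3.pre = 29  [h.ok + 2]
9. n3.hot = 26  [f.tag * -1 + 54]
10. n7.cnt = 7  [E.hot - 19]
11. n7.pre = 24  [E.pre - 5]
12. n7.key = "nuyu"  [D.key ++ "u"]
13. n8.pre = 20  [terminal]
14. n9.lim = "wr"  [terminal]
15. n7.live = 13  [len(A.key) + 9]
16. n10.pre = 29  [terminal]
17. n2.env = "ym"  ["ym"]
18. n1.pre = -8  [-8]
19. n1.hot = 0  [len(D.env) - 2]
20. n11.live = "vx"  ["vx"]
21. n12.key = "qz"  ["qz"]
22. n12.lab = 18  [len(E.live) + 16]
23. n13.cnt = -2  [D.lab * 2 - 38]
24. n13.pre = -8  [D.lab - 26]
25. n13.key = "qzp"  [D.key ++ "p"]
26. n14.tag = 5  [terminal]
27. n13.live = 17  [f.tag + 12]
28. n15.lim = true  [terminal]
29. n12.env = "qz"  [if b.lim then D.key else "y"]
30. n16.lim = "ny"  [terminal]
31. n17.ok = -2  [terminal]
32. n11.pre = 20  [h.ok * -2 + 16]
33. n11.hot = 2  [h.ok + 4]
34. n0.key = 25  [E₁.pre + 5]
35. n0.live = true  [E₀.hot > -1]
36. n0.cnt = true  [E₀.hot == 0]
37. n0.off = 9  [E₁.pre * 3 - 51]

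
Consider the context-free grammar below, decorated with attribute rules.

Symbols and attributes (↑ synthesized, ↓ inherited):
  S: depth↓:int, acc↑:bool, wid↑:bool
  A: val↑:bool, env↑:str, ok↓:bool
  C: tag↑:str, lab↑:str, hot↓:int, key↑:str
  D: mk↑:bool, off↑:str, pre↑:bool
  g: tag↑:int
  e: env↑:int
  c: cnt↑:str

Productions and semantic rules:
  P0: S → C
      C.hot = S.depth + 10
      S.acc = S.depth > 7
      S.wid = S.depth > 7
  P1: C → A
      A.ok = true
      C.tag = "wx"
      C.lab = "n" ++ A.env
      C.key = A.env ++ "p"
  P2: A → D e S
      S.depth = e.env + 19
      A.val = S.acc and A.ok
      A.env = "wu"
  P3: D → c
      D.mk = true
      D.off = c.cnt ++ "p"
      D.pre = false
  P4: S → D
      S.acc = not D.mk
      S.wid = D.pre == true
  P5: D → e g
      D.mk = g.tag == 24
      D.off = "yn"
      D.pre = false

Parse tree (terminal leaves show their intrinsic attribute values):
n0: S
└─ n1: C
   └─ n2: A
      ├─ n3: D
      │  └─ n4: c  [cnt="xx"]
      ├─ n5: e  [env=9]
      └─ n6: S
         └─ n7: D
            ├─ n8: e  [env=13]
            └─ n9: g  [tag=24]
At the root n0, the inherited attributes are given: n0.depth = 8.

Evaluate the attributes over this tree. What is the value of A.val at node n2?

false

1. n0.depth = 8  [given at root]
2. n1.hot = 18  [S.depth + 10]
3. n2.ok = true  [true]
4. n4.cnt = "xx"  [terminal]
5. n3.mk = true  [true]
6. n3.off = "xxp"  [c.cnt ++ "p"]
7. n3.pre = false  [false]
8. n5.env = 9  [terminal]
9. n6.depth = 28  [e.env + 19]
10. n8.env = 13  [terminal]
11. n9.tag = 24  [terminal]
12. n7.mk = true  [g.tag == 24]
13. n7.off = "yn"  ["yn"]
14. n7.pre = false  [false]
15. n6.acc = false  [not D.mk]
16. n6.wid = false  [D.pre == true]
17. n2.val = false  [S.acc and A.ok]
18. n2.env = "wu"  ["wu"]
19. n1.tag = "wx"  ["wx"]
20. n1.lab = "nwu"  ["n" ++ A.env]
21. n1.key = "wup"  [A.env ++ "p"]
22. n0.acc = true  [S.depth > 7]
23. n0.wid = true  [S.depth > 7]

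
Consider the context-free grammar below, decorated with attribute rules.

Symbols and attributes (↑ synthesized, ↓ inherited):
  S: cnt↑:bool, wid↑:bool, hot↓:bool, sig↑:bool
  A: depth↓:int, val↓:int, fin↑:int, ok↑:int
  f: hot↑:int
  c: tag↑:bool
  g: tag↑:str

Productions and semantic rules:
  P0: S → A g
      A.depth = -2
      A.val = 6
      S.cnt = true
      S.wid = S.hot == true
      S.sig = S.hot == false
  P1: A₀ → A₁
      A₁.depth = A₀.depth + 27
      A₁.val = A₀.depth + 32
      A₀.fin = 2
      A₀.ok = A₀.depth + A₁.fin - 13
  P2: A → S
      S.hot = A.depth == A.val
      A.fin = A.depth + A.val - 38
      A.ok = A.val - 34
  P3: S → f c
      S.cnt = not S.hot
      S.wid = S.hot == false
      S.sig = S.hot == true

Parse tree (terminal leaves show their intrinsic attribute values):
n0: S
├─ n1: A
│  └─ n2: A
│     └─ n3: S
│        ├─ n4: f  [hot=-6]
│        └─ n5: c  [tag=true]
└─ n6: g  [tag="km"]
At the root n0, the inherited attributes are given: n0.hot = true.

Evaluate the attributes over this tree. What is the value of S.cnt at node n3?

true

1. n0.hot = true  [given at root]
2. n1.depth = -2  [-2]
3. n1.val = 6  [6]
4. n2.depth = 25  [A₀.depth + 27]
5. n2.val = 30  [A₀.depth + 32]
6. n3.hot = false  [A.depth == A.val]
7. n4.hot = -6  [terminal]
8. n5.tag = true  [terminal]
9. n3.cnt = true  [not S.hot]
10. n3.wid = true  [S.hot == false]
11. n3.sig = false  [S.hot == true]
12. n2.fin = 17  [A.depth + A.val - 38]
13. n2.ok = -4  [A.val - 34]
14. n1.fin = 2  [2]
15. n1.ok = 2  [A₀.depth + A₁.fin - 13]
16. n6.tag = "km"  [terminal]
17. n0.cnt = true  [true]
18. n0.wid = true  [S.hot == true]
19. n0.sig = false  [S.hot == false]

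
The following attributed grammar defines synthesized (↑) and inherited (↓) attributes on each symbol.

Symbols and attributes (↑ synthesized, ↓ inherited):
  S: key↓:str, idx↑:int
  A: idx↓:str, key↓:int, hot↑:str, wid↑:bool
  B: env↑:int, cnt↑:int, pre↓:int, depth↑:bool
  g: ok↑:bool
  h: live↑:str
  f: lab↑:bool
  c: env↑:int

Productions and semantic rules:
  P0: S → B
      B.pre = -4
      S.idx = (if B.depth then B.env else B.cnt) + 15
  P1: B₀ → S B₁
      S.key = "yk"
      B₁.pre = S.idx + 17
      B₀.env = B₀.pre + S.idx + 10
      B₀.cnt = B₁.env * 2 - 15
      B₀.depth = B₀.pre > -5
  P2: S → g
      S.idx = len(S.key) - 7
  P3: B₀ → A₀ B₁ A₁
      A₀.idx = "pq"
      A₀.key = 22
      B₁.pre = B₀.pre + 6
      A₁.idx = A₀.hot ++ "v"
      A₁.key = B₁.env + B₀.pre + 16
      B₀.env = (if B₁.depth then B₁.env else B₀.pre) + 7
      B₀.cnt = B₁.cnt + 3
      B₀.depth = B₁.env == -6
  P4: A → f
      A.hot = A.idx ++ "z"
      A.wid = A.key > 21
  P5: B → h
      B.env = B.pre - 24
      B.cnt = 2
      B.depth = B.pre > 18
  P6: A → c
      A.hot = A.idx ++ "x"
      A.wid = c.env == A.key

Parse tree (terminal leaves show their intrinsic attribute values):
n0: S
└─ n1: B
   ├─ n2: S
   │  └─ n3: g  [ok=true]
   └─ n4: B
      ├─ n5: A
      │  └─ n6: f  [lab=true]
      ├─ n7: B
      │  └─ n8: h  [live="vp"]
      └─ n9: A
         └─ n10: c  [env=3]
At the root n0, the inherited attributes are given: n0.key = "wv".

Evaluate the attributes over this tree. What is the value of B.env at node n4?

19

1. n0.key = "wv"  [given at root]
2. n1.pre = -4  [-4]
3. n2.key = "yk"  ["yk"]
4. n3.ok = true  [terminal]
5. n2.idx = -5  [len(S.key) - 7]
6. n4.pre = 12  [S.idx + 17]
7. n5.idx = "pq"  ["pq"]
8. n5.key = 22  [22]
9. n6.lab = true  [terminal]
10. n5.hot = "pqz"  [A.idx ++ "z"]
11. n5.wid = true  [A.key > 21]
12. n7.pre = 18  [B₀.pre + 6]
13. n8.live = "vp"  [terminal]
14. n7.env = -6  [B.pre - 24]
15. n7.cnt = 2  [2]
16. n7.depth = false  [B.pre > 18]
17. n9.idx = "pqzv"  [A₀.hot ++ "v"]
18. n9.key = 22  [B₁.env + B₀.pre + 16]
19. n10.env = 3  [terminal]
20. n9.hot = "pqzvx"  [A.idx ++ "x"]
21. n9.wid = false  [c.env == A.key]
22. n4.env = 19  [(if B₁.depth then B₁.env else B₀.pre) + 7]
23. n4.cnt = 5  [B₁.cnt + 3]
24. n4.depth = true  [B₁.env == -6]
25. n1.env = 1  [B₀.pre + S.idx + 10]
26. n1.cnt = 23  [B₁.env * 2 - 15]
27. n1.depth = true  [B₀.pre > -5]
28. n0.idx = 16  [(if B.depth then B.env else B.cnt) + 15]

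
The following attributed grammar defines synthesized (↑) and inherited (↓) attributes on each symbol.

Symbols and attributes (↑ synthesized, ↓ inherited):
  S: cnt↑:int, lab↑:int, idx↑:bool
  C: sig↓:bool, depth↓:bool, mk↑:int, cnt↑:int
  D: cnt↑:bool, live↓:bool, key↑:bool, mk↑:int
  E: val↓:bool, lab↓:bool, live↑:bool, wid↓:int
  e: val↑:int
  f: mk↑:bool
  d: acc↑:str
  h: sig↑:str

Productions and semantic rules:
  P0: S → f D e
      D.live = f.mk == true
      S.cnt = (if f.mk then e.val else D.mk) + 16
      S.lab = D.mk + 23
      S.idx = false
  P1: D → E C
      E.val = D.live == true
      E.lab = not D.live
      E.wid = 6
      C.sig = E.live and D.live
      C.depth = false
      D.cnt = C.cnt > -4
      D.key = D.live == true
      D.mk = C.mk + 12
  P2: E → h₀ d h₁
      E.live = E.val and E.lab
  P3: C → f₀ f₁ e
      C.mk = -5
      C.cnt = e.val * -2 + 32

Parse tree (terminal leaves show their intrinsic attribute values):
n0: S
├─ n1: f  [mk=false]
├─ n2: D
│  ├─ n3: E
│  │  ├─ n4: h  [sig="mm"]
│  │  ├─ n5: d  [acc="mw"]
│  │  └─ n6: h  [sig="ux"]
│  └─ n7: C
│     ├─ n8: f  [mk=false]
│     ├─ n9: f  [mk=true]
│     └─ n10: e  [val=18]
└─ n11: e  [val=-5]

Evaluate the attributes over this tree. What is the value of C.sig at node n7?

false

1. n1.mk = false  [terminal]
2. n2.live = false  [f.mk == true]
3. n3.val = false  [D.live == true]
4. n3.lab = true  [not D.live]
5. n3.wid = 6  [6]
6. n4.sig = "mm"  [terminal]
7. n5.acc = "mw"  [terminal]
8. n6.sig = "ux"  [terminal]
9. n3.live = false  [E.val and E.lab]
10. n7.sig = false  [E.live and D.live]
11. n7.depth = false  [false]
12. n8.mk = false  [terminal]
13. n9.mk = true  [terminal]
14. n10.val = 18  [terminal]
15. n7.mk = -5  [-5]
16. n7.cnt = -4  [e.val * -2 + 32]
17. n2.cnt = false  [C.cnt > -4]
18. n2.key = false  [D.live == true]
19. n2.mk = 7  [C.mk + 12]
20. n11.val = -5  [terminal]
21. n0.cnt = 23  [(if f.mk then e.val else D.mk) + 16]
22. n0.lab = 30  [D.mk + 23]
23. n0.idx = false  [false]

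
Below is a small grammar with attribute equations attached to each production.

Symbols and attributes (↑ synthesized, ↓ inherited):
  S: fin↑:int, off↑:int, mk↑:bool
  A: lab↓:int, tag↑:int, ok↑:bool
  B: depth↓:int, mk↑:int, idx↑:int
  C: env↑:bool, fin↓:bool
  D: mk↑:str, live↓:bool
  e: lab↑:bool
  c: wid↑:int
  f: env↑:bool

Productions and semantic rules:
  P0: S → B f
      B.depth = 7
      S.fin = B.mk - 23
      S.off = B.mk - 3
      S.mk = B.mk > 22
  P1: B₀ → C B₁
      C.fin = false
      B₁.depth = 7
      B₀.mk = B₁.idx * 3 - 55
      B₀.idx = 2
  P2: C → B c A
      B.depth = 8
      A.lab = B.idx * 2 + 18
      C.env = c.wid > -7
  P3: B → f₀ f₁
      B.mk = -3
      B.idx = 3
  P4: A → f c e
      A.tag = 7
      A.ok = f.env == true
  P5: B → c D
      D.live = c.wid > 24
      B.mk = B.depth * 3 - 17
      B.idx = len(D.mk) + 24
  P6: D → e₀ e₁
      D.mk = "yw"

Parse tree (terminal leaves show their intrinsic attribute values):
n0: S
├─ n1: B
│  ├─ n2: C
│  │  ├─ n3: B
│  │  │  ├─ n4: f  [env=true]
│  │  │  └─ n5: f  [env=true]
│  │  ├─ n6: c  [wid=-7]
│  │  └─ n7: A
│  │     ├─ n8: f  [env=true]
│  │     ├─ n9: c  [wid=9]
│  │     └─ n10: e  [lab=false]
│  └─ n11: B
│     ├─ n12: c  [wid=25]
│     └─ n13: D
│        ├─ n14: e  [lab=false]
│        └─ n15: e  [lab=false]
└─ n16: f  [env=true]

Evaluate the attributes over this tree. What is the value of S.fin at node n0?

0

1. n1.depth = 7  [7]
2. n2.fin = false  [false]
3. n3.depth = 8  [8]
4. n4.env = true  [terminal]
5. n5.env = true  [terminal]
6. n3.mk = -3  [-3]
7. n3.idx = 3  [3]
8. n6.wid = -7  [terminal]
9. n7.lab = 24  [B.idx * 2 + 18]
10. n8.env = true  [terminal]
11. n9.wid = 9  [terminal]
12. n10.lab = false  [terminal]
13. n7.tag = 7  [7]
14. n7.ok = true  [f.env == true]
15. n2.env = false  [c.wid > -7]
16. n11.depth = 7  [7]
17. n12.wid = 25  [terminal]
18. n13.live = true  [c.wid > 24]
19. n14.lab = false  [terminal]
20. n15.lab = false  [terminal]
21. n13.mk = "yw"  ["yw"]
22. n11.mk = 4  [B.depth * 3 - 17]
23. n11.idx = 26  [len(D.mk) + 24]
24. n1.mk = 23  [B₁.idx * 3 - 55]
25. n1.idx = 2  [2]
26. n16.env = true  [terminal]
27. n0.fin = 0  [B.mk - 23]
28. n0.off = 20  [B.mk - 3]
29. n0.mk = true  [B.mk > 22]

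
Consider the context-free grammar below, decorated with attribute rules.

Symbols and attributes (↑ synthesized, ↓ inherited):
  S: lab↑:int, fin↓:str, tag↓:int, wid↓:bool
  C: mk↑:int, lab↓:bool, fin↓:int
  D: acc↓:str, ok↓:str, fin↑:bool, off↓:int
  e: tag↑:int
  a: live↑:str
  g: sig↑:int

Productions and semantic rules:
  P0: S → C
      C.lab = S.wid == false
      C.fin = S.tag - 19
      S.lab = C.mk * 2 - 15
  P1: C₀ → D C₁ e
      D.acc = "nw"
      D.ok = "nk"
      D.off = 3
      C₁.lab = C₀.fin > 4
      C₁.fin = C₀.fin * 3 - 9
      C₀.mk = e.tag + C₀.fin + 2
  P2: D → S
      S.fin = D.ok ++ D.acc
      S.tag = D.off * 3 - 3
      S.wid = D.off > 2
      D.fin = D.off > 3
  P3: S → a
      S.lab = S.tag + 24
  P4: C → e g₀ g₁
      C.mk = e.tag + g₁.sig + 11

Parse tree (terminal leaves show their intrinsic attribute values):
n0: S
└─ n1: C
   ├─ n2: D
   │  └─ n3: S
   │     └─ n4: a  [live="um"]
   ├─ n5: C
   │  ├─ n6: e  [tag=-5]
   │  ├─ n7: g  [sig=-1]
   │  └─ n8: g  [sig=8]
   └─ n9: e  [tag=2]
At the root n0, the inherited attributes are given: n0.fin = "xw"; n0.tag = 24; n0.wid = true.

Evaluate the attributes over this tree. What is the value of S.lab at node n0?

3

1. n0.fin = "xw"  [given at root]
2. n0.tag = 24  [given at root]
3. n0.wid = true  [given at root]
4. n1.lab = false  [S.wid == false]
5. n1.fin = 5  [S.tag - 19]
6. n2.acc = "nw"  ["nw"]
7. n2.ok = "nk"  ["nk"]
8. n2.off = 3  [3]
9. n3.fin = "nknw"  [D.ok ++ D.acc]
10. n3.tag = 6  [D.off * 3 - 3]
11. n3.wid = true  [D.off > 2]
12. n4.live = "um"  [terminal]
13. n3.lab = 30  [S.tag + 24]
14. n2.fin = false  [D.off > 3]
15. n5.lab = true  [C₀.fin > 4]
16. n5.fin = 6  [C₀.fin * 3 - 9]
17. n6.tag = -5  [terminal]
18. n7.sig = -1  [terminal]
19. n8.sig = 8  [terminal]
20. n5.mk = 14  [e.tag + g₁.sig + 11]
21. n9.tag = 2  [terminal]
22. n1.mk = 9  [e.tag + C₀.fin + 2]
23. n0.lab = 3  [C.mk * 2 - 15]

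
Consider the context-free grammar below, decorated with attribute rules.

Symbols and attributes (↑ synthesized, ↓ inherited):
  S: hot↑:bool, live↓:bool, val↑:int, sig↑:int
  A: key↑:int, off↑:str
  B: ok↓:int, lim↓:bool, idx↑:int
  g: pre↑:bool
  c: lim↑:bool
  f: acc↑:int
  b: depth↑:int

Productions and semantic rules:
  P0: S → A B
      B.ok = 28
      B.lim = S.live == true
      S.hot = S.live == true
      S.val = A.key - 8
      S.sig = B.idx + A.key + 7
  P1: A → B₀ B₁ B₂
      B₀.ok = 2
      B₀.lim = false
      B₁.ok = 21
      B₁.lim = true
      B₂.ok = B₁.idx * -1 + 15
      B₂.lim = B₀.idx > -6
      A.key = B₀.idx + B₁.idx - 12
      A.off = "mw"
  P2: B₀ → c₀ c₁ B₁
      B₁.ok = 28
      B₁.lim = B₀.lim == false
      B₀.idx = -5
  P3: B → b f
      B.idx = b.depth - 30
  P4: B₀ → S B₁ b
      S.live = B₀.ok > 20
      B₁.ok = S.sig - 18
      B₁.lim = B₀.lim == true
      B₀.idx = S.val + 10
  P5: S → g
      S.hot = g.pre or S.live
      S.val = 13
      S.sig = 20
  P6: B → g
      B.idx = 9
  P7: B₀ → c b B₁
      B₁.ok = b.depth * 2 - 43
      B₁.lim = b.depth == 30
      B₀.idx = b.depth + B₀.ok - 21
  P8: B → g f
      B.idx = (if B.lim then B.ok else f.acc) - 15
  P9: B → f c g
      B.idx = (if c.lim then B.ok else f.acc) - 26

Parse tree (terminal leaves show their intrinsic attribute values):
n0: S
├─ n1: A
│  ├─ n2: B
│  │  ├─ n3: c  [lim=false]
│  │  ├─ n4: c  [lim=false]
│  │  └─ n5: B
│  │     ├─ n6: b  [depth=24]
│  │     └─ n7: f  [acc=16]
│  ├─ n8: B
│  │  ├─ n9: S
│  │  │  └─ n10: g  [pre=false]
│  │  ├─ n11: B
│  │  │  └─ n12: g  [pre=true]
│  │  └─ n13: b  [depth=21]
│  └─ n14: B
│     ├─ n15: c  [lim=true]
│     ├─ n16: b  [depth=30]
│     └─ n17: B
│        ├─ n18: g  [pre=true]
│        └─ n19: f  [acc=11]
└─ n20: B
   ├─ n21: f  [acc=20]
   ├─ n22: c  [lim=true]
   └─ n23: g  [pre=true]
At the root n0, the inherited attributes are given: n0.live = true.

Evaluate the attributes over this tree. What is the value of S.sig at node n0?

15

1. n0.live = true  [given at root]
2. n2.ok = 2  [2]
3. n2.lim = false  [false]
4. n3.lim = false  [terminal]
5. n4.lim = false  [terminal]
6. n5.ok = 28  [28]
7. n5.lim = true  [B₀.lim == false]
8. n6.depth = 24  [terminal]
9. n7.acc = 16  [terminal]
10. n5.idx = -6  [b.depth - 30]
11. n2.idx = -5  [-5]
12. n8.ok = 21  [21]
13. n8.lim = true  [true]
14. n9.live = true  [B₀.ok > 20]
15. n10.pre = false  [terminal]
16. n9.hot = true  [g.pre or S.live]
17. n9.val = 13  [13]
18. n9.sig = 20  [20]
19. n11.ok = 2  [S.sig - 18]
20. n11.lim = true  [B₀.lim == true]
21. n12.pre = true  [terminal]
22. n11.idx = 9  [9]
23. n13.depth = 21  [terminal]
24. n8.idx = 23  [S.val + 10]
25. n14.ok = -8  [B₁.idx * -1 + 15]
26. n14.lim = true  [B₀.idx > -6]
27. n15.lim = true  [terminal]
28. n16.depth = 30  [terminal]
29. n17.ok = 17  [b.depth * 2 - 43]
30. n17.lim = true  [b.depth == 30]
31. n18.pre = true  [terminal]
32. n19.acc = 11  [terminal]
33. n17.idx = 2  [(if B.lim then B.ok else f.acc) - 15]
34. n14.idx = 1  [b.depth + B₀.ok - 21]
35. n1.key = 6  [B₀.idx + B₁.idx - 12]
36. n1.off = "mw"  ["mw"]
37. n20.ok = 28  [28]
38. n20.lim = true  [S.live == true]
39. n21.acc = 20  [terminal]
40. n22.lim = true  [terminal]
41. n23.pre = true  [terminal]
42. n20.idx = 2  [(if c.lim then B.ok else f.acc) - 26]
43. n0.hot = true  [S.live == true]
44. n0.val = -2  [A.key - 8]
45. n0.sig = 15  [B.idx + A.key + 7]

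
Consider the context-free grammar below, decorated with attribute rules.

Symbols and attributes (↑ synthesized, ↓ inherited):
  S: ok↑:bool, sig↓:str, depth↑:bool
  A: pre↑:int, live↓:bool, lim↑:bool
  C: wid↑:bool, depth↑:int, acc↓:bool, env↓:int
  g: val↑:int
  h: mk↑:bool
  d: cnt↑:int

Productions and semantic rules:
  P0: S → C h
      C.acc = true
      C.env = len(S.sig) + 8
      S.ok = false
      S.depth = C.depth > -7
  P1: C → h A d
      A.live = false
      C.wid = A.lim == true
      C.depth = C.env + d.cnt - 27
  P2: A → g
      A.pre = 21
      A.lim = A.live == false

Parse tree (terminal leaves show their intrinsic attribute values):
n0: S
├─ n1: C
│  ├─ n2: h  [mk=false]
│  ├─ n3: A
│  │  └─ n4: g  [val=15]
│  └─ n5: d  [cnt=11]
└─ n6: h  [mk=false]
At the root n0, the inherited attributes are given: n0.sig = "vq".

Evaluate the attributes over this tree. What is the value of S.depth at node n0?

1. n0.sig = "vq"  [given at root]
2. n1.acc = true  [true]
3. n1.env = 10  [len(S.sig) + 8]
4. n2.mk = false  [terminal]
5. n3.live = false  [false]
6. n4.val = 15  [terminal]
7. n3.pre = 21  [21]
8. n3.lim = true  [A.live == false]
9. n5.cnt = 11  [terminal]
10. n1.wid = true  [A.lim == true]
11. n1.depth = -6  [C.env + d.cnt - 27]
12. n6.mk = false  [terminal]
13. n0.ok = false  [false]
14. n0.depth = true  [C.depth > -7]

true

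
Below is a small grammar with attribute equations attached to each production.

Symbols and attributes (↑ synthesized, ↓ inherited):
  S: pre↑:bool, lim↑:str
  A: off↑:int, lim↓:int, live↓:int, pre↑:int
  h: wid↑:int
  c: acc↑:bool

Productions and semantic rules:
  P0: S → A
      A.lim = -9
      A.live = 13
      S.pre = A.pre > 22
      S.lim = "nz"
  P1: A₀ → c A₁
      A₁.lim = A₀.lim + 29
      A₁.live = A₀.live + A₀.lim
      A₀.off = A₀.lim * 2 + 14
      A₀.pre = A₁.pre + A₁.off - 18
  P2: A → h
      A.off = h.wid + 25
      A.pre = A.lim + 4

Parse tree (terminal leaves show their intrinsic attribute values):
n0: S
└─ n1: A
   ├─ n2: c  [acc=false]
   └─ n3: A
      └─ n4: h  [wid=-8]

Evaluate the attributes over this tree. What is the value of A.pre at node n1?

1. n1.lim = -9  [-9]
2. n1.live = 13  [13]
3. n2.acc = false  [terminal]
4. n3.lim = 20  [A₀.lim + 29]
5. n3.live = 4  [A₀.live + A₀.lim]
6. n4.wid = -8  [terminal]
7. n3.off = 17  [h.wid + 25]
8. n3.pre = 24  [A.lim + 4]
9. n1.off = -4  [A₀.lim * 2 + 14]
10. n1.pre = 23  [A₁.pre + A₁.off - 18]
11. n0.pre = true  [A.pre > 22]
12. n0.lim = "nz"  ["nz"]

23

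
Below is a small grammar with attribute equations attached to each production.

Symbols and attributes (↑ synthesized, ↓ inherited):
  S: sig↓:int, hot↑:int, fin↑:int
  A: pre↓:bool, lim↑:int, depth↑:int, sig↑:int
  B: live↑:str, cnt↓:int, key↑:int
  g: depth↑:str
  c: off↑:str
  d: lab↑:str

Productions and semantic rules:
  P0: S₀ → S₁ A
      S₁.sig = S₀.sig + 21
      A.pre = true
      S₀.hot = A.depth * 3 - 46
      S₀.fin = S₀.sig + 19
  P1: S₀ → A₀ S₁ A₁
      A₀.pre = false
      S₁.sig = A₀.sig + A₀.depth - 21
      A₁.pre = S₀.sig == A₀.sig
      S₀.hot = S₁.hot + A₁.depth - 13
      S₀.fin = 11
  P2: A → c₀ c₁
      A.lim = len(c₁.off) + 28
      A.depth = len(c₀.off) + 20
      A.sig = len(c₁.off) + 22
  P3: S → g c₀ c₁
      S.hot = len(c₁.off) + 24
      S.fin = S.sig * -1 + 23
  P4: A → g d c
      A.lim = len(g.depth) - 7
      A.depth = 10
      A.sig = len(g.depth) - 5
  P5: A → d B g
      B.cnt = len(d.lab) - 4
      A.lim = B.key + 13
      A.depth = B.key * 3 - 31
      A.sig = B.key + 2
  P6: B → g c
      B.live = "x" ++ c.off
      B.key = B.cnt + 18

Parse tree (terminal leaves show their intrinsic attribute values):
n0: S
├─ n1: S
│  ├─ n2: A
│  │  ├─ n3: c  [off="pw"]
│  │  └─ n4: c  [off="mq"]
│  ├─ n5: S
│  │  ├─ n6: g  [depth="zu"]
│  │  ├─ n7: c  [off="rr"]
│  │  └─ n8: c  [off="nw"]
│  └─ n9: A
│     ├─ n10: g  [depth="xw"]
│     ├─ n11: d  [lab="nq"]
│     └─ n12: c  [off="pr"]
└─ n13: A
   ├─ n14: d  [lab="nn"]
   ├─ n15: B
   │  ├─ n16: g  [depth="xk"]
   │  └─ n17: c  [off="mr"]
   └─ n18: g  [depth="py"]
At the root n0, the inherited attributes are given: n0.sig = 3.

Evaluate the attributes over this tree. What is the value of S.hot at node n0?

5

1. n0.sig = 3  [given at root]
2. n1.sig = 24  [S₀.sig + 21]
3. n2.pre = false  [false]
4. n3.off = "pw"  [terminal]
5. n4.off = "mq"  [terminal]
6. n2.lim = 30  [len(c₁.off) + 28]
7. n2.depth = 22  [len(c₀.off) + 20]
8. n2.sig = 24  [len(c₁.off) + 22]
9. n5.sig = 25  [A₀.sig + A₀.depth - 21]
10. n6.depth = "zu"  [terminal]
11. n7.off = "rr"  [terminal]
12. n8.off = "nw"  [terminal]
13. n5.hot = 26  [len(c₁.off) + 24]
14. n5.fin = -2  [S.sig * -1 + 23]
15. n9.pre = true  [S₀.sig == A₀.sig]
16. n10.depth = "xw"  [terminal]
17. n11.lab = "nq"  [terminal]
18. n12.off = "pr"  [terminal]
19. n9.lim = -5  [len(g.depth) - 7]
20. n9.depth = 10  [10]
21. n9.sig = -3  [len(g.depth) - 5]
22. n1.hot = 23  [S₁.hot + A₁.depth - 13]
23. n1.fin = 11  [11]
24. n13.pre = true  [true]
25. n14.lab = "nn"  [terminal]
26. n15.cnt = -2  [len(d.lab) - 4]
27. n16.depth = "xk"  [terminal]
28. n17.off = "mr"  [terminal]
29. n15.live = "xmr"  ["x" ++ c.off]
30. n15.key = 16  [B.cnt + 18]
31. n18.depth = "py"  [terminal]
32. n13.lim = 29  [B.key + 13]
33. n13.depth = 17  [B.key * 3 - 31]
34. n13.sig = 18  [B.key + 2]
35. n0.hot = 5  [A.depth * 3 - 46]
36. n0.fin = 22  [S₀.sig + 19]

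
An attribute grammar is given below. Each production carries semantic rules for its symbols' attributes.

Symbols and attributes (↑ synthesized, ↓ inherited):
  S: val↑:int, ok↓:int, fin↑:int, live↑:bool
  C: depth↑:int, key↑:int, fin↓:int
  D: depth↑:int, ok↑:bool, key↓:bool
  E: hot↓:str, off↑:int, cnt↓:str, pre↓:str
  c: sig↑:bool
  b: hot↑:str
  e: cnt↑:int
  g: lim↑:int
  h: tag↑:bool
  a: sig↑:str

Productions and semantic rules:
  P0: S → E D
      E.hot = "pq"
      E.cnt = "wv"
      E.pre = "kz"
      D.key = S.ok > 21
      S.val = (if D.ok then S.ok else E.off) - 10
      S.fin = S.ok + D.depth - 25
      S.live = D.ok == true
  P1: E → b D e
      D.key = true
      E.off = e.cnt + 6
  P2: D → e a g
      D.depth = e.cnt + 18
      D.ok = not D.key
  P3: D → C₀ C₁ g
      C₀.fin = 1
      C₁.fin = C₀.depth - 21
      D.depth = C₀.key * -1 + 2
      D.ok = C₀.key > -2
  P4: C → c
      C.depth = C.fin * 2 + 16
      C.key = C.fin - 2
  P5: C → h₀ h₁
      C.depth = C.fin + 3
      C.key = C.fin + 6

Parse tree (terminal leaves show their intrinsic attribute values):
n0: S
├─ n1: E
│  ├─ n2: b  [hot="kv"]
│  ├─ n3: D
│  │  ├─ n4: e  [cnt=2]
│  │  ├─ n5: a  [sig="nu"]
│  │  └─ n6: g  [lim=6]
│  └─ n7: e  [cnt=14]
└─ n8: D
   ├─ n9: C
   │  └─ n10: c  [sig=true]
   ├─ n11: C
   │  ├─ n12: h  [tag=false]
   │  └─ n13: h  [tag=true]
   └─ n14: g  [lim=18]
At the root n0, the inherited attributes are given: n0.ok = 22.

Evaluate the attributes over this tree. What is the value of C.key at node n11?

1. n0.ok = 22  [given at root]
2. n1.hot = "pq"  ["pq"]
3. n1.cnt = "wv"  ["wv"]
4. n1.pre = "kz"  ["kz"]
5. n2.hot = "kv"  [terminal]
6. n3.key = true  [true]
7. n4.cnt = 2  [terminal]
8. n5.sig = "nu"  [terminal]
9. n6.lim = 6  [terminal]
10. n3.depth = 20  [e.cnt + 18]
11. n3.ok = false  [not D.key]
12. n7.cnt = 14  [terminal]
13. n1.off = 20  [e.cnt + 6]
14. n8.key = true  [S.ok > 21]
15. n9.fin = 1  [1]
16. n10.sig = true  [terminal]
17. n9.depth = 18  [C.fin * 2 + 16]
18. n9.key = -1  [C.fin - 2]
19. n11.fin = -3  [C₀.depth - 21]
20. n12.tag = false  [terminal]
21. n13.tag = true  [terminal]
22. n11.depth = 0  [C.fin + 3]
23. n11.key = 3  [C.fin + 6]
24. n14.lim = 18  [terminal]
25. n8.depth = 3  [C₀.key * -1 + 2]
26. n8.ok = true  [C₀.key > -2]
27. n0.val = 12  [(if D.ok then S.ok else E.off) - 10]
28. n0.fin = 0  [S.ok + D.depth - 25]
29. n0.live = true  [D.ok == true]

3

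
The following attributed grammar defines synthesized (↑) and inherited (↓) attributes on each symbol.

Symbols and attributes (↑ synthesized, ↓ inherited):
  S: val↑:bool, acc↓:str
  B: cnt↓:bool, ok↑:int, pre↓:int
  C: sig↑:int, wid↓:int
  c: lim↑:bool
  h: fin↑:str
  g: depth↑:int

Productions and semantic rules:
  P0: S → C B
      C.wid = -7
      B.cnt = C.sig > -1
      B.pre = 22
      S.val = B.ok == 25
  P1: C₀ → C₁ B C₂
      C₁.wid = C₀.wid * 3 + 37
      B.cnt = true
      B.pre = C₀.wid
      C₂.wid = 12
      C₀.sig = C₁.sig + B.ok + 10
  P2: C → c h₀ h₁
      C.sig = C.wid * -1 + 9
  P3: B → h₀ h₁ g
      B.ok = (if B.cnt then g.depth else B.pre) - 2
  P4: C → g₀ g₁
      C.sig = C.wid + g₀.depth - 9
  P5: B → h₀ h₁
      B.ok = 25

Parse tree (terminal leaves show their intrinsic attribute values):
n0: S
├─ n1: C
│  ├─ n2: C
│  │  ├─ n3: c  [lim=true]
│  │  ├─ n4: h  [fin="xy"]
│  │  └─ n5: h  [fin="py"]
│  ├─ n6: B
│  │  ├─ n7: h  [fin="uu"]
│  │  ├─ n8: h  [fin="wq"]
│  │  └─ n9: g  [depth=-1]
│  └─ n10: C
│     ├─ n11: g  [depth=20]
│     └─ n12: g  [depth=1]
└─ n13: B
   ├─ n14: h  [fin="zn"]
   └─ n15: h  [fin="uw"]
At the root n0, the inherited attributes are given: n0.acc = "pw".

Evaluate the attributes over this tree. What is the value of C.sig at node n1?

1. n0.acc = "pw"  [given at root]
2. n1.wid = -7  [-7]
3. n2.wid = 16  [C₀.wid * 3 + 37]
4. n3.lim = true  [terminal]
5. n4.fin = "xy"  [terminal]
6. n5.fin = "py"  [terminal]
7. n2.sig = -7  [C.wid * -1 + 9]
8. n6.cnt = true  [true]
9. n6.pre = -7  [C₀.wid]
10. n7.fin = "uu"  [terminal]
11. n8.fin = "wq"  [terminal]
12. n9.depth = -1  [terminal]
13. n6.ok = -3  [(if B.cnt then g.depth else B.pre) - 2]
14. n10.wid = 12  [12]
15. n11.depth = 20  [terminal]
16. n12.depth = 1  [terminal]
17. n10.sig = 23  [C.wid + g₀.depth - 9]
18. n1.sig = 0  [C₁.sig + B.ok + 10]
19. n13.cnt = true  [C.sig > -1]
20. n13.pre = 22  [22]
21. n14.fin = "zn"  [terminal]
22. n15.fin = "uw"  [terminal]
23. n13.ok = 25  [25]
24. n0.val = true  [B.ok == 25]

0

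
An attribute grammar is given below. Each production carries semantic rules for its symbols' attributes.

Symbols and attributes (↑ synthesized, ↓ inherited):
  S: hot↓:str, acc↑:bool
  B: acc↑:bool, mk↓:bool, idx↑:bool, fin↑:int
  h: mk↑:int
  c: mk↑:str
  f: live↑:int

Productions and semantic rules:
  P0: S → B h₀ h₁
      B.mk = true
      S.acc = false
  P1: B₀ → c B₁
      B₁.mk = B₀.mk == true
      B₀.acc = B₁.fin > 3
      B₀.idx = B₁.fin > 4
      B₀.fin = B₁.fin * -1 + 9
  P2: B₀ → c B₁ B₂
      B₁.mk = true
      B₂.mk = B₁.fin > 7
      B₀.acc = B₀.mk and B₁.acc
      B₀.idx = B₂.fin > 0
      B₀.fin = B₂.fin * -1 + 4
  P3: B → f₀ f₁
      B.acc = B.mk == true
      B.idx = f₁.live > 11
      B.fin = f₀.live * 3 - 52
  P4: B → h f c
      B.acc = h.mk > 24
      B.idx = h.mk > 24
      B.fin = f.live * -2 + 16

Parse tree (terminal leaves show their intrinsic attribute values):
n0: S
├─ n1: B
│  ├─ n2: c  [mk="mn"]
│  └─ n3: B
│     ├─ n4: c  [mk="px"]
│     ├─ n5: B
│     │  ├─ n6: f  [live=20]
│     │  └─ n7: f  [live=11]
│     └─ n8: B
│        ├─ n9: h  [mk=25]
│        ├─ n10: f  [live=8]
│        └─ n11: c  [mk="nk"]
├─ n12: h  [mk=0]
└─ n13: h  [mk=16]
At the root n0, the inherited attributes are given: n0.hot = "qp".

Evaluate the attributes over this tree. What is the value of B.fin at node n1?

5

1. n0.hot = "qp"  [given at root]
2. n1.mk = true  [true]
3. n2.mk = "mn"  [terminal]
4. n3.mk = true  [B₀.mk == true]
5. n4.mk = "px"  [terminal]
6. n5.mk = true  [true]
7. n6.live = 20  [terminal]
8. n7.live = 11  [terminal]
9. n5.acc = true  [B.mk == true]
10. n5.idx = false  [f₁.live > 11]
11. n5.fin = 8  [f₀.live * 3 - 52]
12. n8.mk = true  [B₁.fin > 7]
13. n9.mk = 25  [terminal]
14. n10.live = 8  [terminal]
15. n11.mk = "nk"  [terminal]
16. n8.acc = true  [h.mk > 24]
17. n8.idx = true  [h.mk > 24]
18. n8.fin = 0  [f.live * -2 + 16]
19. n3.acc = true  [B₀.mk and B₁.acc]
20. n3.idx = false  [B₂.fin > 0]
21. n3.fin = 4  [B₂.fin * -1 + 4]
22. n1.acc = true  [B₁.fin > 3]
23. n1.idx = false  [B₁.fin > 4]
24. n1.fin = 5  [B₁.fin * -1 + 9]
25. n12.mk = 0  [terminal]
26. n13.mk = 16  [terminal]
27. n0.acc = false  [false]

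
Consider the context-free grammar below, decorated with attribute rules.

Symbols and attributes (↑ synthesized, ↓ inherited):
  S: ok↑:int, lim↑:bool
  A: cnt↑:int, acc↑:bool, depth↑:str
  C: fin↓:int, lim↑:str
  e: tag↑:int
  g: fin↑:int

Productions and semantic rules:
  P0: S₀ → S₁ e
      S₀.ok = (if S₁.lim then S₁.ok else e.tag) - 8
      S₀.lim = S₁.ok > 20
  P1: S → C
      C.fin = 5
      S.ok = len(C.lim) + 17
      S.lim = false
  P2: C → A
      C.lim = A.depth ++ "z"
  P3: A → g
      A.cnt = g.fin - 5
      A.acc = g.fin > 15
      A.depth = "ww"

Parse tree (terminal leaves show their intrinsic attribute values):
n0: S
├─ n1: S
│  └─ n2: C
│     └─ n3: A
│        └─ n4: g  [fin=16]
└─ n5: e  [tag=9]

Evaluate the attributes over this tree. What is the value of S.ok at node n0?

1

1. n2.fin = 5  [5]
2. n4.fin = 16  [terminal]
3. n3.cnt = 11  [g.fin - 5]
4. n3.acc = true  [g.fin > 15]
5. n3.depth = "ww"  ["ww"]
6. n2.lim = "wwz"  [A.depth ++ "z"]
7. n1.ok = 20  [len(C.lim) + 17]
8. n1.lim = false  [false]
9. n5.tag = 9  [terminal]
10. n0.ok = 1  [(if S₁.lim then S₁.ok else e.tag) - 8]
11. n0.lim = false  [S₁.ok > 20]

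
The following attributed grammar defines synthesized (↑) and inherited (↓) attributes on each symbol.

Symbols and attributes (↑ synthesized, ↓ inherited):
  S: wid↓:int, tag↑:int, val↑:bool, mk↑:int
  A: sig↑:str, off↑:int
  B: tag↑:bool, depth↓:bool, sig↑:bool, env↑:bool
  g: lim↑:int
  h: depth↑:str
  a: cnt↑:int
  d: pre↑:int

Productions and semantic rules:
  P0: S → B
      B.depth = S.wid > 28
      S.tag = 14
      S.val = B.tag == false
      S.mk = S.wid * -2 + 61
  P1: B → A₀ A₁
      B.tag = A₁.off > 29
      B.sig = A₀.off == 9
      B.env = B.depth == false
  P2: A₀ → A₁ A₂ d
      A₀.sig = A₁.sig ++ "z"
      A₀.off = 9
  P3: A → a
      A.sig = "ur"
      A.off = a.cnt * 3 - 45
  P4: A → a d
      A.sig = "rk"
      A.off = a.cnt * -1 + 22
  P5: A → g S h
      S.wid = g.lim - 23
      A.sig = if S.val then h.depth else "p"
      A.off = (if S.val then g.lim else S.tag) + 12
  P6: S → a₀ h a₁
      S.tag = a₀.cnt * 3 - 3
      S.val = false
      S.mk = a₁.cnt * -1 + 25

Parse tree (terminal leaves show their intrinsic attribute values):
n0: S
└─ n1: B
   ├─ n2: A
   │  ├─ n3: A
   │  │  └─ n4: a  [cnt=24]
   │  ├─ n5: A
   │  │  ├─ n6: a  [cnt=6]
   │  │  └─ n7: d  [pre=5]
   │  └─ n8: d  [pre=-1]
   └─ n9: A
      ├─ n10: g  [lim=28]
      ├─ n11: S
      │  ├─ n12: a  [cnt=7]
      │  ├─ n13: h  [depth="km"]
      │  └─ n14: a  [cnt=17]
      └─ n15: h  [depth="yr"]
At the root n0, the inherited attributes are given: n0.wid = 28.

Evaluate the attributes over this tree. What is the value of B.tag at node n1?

true

1. n0.wid = 28  [given at root]
2. n1.depth = false  [S.wid > 28]
3. n4.cnt = 24  [terminal]
4. n3.sig = "ur"  ["ur"]
5. n3.off = 27  [a.cnt * 3 - 45]
6. n6.cnt = 6  [terminal]
7. n7.pre = 5  [terminal]
8. n5.sig = "rk"  ["rk"]
9. n5.off = 16  [a.cnt * -1 + 22]
10. n8.pre = -1  [terminal]
11. n2.sig = "urz"  [A₁.sig ++ "z"]
12. n2.off = 9  [9]
13. n10.lim = 28  [terminal]
14. n11.wid = 5  [g.lim - 23]
15. n12.cnt = 7  [terminal]
16. n13.depth = "km"  [terminal]
17. n14.cnt = 17  [terminal]
18. n11.tag = 18  [a₀.cnt * 3 - 3]
19. n11.val = false  [false]
20. n11.mk = 8  [a₁.cnt * -1 + 25]
21. n15.depth = "yr"  [terminal]
22. n9.sig = "p"  [if S.val then h.depth else "p"]
23. n9.off = 30  [(if S.val then g.lim else S.tag) + 12]
24. n1.tag = true  [A₁.off > 29]
25. n1.sig = true  [A₀.off == 9]
26. n1.env = true  [B.depth == false]
27. n0.tag = 14  [14]
28. n0.val = false  [B.tag == false]
29. n0.mk = 5  [S.wid * -2 + 61]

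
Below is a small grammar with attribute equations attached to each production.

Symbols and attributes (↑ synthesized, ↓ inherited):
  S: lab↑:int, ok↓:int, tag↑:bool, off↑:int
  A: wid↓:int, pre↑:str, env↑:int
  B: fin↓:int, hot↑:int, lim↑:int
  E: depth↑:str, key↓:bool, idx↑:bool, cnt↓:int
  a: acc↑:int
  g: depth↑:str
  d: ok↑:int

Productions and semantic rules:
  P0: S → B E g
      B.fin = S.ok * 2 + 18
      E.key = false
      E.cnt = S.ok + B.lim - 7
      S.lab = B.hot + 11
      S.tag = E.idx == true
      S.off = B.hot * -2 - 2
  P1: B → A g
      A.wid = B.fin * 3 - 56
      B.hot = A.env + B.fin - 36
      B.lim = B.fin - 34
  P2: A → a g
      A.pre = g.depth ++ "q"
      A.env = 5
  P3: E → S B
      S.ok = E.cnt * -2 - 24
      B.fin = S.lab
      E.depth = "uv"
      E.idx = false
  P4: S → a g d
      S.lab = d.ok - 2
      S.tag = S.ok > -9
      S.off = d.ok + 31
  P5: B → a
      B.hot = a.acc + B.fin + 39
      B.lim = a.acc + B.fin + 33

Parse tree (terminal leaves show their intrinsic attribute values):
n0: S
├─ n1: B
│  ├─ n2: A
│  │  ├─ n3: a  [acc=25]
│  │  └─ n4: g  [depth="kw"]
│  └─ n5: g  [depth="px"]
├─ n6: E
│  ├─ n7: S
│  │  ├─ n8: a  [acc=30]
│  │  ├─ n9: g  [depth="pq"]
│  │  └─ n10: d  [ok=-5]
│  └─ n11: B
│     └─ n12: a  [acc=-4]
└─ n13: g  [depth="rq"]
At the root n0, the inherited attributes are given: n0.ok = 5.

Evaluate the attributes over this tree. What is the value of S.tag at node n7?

true

1. n0.ok = 5  [given at root]
2. n1.fin = 28  [S.ok * 2 + 18]
3. n2.wid = 28  [B.fin * 3 - 56]
4. n3.acc = 25  [terminal]
5. n4.depth = "kw"  [terminal]
6. n2.pre = "kwq"  [g.depth ++ "q"]
7. n2.env = 5  [5]
8. n5.depth = "px"  [terminal]
9. n1.hot = -3  [A.env + B.fin - 36]
10. n1.lim = -6  [B.fin - 34]
11. n6.key = false  [false]
12. n6.cnt = -8  [S.ok + B.lim - 7]
13. n7.ok = -8  [E.cnt * -2 - 24]
14. n8.acc = 30  [terminal]
15. n9.depth = "pq"  [terminal]
16. n10.ok = -5  [terminal]
17. n7.lab = -7  [d.ok - 2]
18. n7.tag = true  [S.ok > -9]
19. n7.off = 26  [d.ok + 31]
20. n11.fin = -7  [S.lab]
21. n12.acc = -4  [terminal]
22. n11.hot = 28  [a.acc + B.fin + 39]
23. n11.lim = 22  [a.acc + B.fin + 33]
24. n6.depth = "uv"  ["uv"]
25. n6.idx = false  [false]
26. n13.depth = "rq"  [terminal]
27. n0.lab = 8  [B.hot + 11]
28. n0.tag = false  [E.idx == true]
29. n0.off = 4  [B.hot * -2 - 2]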